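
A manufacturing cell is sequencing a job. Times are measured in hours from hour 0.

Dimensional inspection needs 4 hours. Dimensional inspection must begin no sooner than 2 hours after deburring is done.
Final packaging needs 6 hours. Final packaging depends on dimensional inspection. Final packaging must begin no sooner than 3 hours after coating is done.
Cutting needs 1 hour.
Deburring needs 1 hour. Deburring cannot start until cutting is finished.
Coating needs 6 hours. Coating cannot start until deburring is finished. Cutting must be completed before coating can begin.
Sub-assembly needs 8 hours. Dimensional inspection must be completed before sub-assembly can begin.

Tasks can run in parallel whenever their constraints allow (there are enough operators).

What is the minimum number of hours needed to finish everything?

17

Cutting can start immediately at hour 0; it finishes at hour 1.
After cutting (finishes hour 1), deburring can start at hour 1 and finishes at hour 2.
Coating needs all of deburring (finishes hour 2); cutting (finishes hour 1). That puts its earliest start at hour 2; it finishes at 2 + 6 = hour 8.
Dimensional inspection waits on deburring (finishes hour 2, plus 2-hour gap → hour 4), so it starts at hour 4 and finishes at 4 + 4 = hour 8.
Final packaging cannot start until dimensional inspection (finishes hour 8); coating (finishes hour 8, plus 3-hour gap → hour 11). The controlling bound is hour 11, so final packaging finishes at 11 + 6 = hour 17.
After dimensional inspection (finishes hour 8), sub-assembly can start at hour 8 and finishes at hour 16.
All tasks are finished once the last one completes. Finish times: Cutting at 1, Deburring at 2, Dimensional inspection at 8, Coating at 8, Sub-assembly at 16, Final packaging at 17. The latest is hour 17.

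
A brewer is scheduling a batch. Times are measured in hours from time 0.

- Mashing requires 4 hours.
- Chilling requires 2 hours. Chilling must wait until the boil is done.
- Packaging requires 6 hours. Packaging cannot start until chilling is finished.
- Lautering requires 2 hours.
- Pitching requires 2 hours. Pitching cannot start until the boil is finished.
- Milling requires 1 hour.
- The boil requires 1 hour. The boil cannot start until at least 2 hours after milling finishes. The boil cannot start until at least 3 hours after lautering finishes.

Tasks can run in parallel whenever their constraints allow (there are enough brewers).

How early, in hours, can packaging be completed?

14

Lautering can start immediately at hour 0; it finishes at hour 2.
Milling can start immediately at hour 0; it finishes at hour 1.
The boil needs all of milling (finishes hour 1, plus 2-hour gap → hour 3); lautering (finishes hour 2, plus 3-hour gap → hour 5). That puts its earliest start at hour 5; it finishes at 5 + 1 = hour 6.
Chilling waits on the boil (finishes hour 6), so it starts at hour 6 and finishes at 6 + 2 = hour 8.
Packaging cannot begin until chilling (finishes hour 8). It runs from hour 8 to 8 + 6 = hour 14.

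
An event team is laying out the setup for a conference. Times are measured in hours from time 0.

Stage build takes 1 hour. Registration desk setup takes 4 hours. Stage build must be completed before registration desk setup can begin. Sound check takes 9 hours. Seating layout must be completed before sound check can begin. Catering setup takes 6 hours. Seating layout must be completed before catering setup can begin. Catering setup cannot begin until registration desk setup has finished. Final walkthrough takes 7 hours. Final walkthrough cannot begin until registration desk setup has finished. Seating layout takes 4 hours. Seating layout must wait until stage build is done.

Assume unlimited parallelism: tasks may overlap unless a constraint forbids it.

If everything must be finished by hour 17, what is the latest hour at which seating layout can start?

Catering setup has no dependents, so it just needs to finish by hour 17. Starting by 17 − 6 = hour 11 achieves that.
Sound check must finish by hour 17; it takes 9 hours, so it must start by 17 − 9 = hour 8.
Seating layout feeds catering setup (must start by hour 11); sound check (must start by hour 8). Taking the minimum, seating layout must finish by hour 8 and start by 8 − 4 = hour 4.

4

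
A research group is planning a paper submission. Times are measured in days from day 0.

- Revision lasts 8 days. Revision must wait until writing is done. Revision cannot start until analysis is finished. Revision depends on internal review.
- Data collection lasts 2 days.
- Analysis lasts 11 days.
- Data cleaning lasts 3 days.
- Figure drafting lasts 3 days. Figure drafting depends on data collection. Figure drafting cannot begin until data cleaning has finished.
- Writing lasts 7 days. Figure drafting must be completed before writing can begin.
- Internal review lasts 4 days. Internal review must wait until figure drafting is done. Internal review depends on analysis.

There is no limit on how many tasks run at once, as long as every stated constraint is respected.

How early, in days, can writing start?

6

Nothing blocks data cleaning, so it runs from day 0 to day 3.
Nothing blocks data collection, so it runs from day 0 to day 2.
Figure drafting needs all of data collection (finishes day 2); data cleaning (finishes day 3). That puts its earliest start at day 3; it finishes at 3 + 3 = day 6.
Writing waits on figure drafting (finishes day 6), so the earliest it can start is day 6.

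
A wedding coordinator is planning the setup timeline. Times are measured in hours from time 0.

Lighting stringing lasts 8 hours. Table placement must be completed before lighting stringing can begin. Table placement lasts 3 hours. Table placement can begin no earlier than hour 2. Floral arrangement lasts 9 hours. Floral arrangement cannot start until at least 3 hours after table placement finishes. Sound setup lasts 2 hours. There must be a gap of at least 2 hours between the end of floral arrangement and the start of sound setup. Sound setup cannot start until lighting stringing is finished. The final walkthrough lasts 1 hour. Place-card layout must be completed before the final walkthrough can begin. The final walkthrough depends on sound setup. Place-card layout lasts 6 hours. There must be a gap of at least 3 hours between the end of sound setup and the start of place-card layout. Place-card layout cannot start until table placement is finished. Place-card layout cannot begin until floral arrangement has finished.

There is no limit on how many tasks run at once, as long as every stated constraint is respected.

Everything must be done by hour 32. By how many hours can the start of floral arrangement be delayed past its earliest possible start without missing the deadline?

Table placement waits on its own release at hour 2, so it starts at hour 2 and finishes at 2 + 3 = hour 5.
After table placement (finishes hour 5, plus 3-hour gap → hour 8), floral arrangement can start at hour 8 and finishes at hour 17.

Working backward from the deadline:
To finish by hour 32, the final walkthrough (duration 1) must start no later than hour 31.
Place-card layout has to be done before the final walkthrough (must start by hour 31). That means finishing by hour 31, i.e. starting by 31 − 6 = hour 25.
Sound setup must finish in time for place-card layout (must start by hour 25, minus 3-hour gap → hour 22); the final walkthrough (must start by hour 31). The tightest is hour 22, so sound setup must start by 22 − 2 = hour 20.
Floral arrangement must finish in time for sound setup (must start by hour 20, minus 2-hour gap → hour 18); place-card layout (must start by hour 25). The tightest is hour 18, so floral arrangement must start by 18 − 9 = hour 9.
So floral arrangement can start as early as hour 8 and as late as hour 9, giving 9 − 8 = 1 hour of slack.

1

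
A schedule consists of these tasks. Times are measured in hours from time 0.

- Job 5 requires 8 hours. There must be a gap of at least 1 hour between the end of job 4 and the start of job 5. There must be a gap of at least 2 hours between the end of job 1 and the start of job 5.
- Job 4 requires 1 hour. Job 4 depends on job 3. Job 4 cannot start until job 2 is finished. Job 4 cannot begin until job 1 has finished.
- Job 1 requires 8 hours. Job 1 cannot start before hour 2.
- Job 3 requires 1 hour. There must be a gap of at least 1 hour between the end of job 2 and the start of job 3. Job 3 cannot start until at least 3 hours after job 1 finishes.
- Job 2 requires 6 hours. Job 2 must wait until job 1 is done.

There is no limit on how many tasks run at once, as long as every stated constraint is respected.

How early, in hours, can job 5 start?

After its own release at hour 2, job 1 can start at hour 2 and finishes at hour 10.
After job 1 (finishes hour 10), job 2 can start at hour 10 and finishes at hour 16.
Job 3 needs all of job 2 (finishes hour 16, plus 1-hour gap → hour 17); job 1 (finishes hour 10, plus 3-hour gap → hour 13). That puts its earliest start at hour 17; it finishes at 17 + 1 = hour 18.
For job 4: job 3 (finishes hour 18); job 2 (finishes hour 16); job 1 (finishes hour 10). Taking the maximum gives a start of hour 18, and it finishes at 18 + 1 = hour 19.
Job 5 waits on job 4 (finishes hour 19, plus 1-hour gap → hour 20); job 1 (finishes hour 10, plus 2-hour gap → hour 12). The latest of these is hour 20, which is the earliest job 5 can start.

20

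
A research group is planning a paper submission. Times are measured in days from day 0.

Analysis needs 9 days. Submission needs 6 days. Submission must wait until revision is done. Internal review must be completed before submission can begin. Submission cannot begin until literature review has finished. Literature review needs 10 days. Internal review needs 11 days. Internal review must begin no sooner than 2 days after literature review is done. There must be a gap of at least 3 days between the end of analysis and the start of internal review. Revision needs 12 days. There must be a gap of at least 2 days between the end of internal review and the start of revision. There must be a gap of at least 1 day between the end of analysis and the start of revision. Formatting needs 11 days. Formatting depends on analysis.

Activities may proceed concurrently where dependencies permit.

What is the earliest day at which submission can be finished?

Analysis can start immediately at day 0; it finishes at day 9.
Literature review has no prerequisites, so it starts at day 0 and finishes at day 10.
For internal review: literature review (finishes day 10, plus 2-day gap → day 12); analysis (finishes day 9, plus 3-day gap → day 12). Taking the maximum gives a start of day 12, and it finishes at 12 + 11 = day 23.
Revision cannot start until internal review (finishes day 23, plus 2-day gap → day 25); analysis (finishes day 9, plus 1-day gap → day 10). The controlling bound is day 25, so revision finishes at 25 + 12 = day 37.
Submission needs all of revision (finishes day 37); internal review (finishes day 23); literature review (finishes day 10). That puts its earliest start at day 37; it finishes at 37 + 6 = day 43.

43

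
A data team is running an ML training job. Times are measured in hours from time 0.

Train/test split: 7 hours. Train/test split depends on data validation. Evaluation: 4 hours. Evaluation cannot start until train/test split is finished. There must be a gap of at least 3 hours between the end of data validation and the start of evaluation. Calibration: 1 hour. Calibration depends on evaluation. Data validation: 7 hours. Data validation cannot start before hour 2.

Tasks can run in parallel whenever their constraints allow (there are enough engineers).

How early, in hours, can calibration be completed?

Data validation waits on its own release at hour 2, so it starts at hour 2 and finishes at 2 + 7 = hour 9.
After data validation (finishes hour 9), train/test split can start at hour 9 and finishes at hour 16.
Evaluation needs all of train/test split (finishes hour 16); data validation (finishes hour 9, plus 3-hour gap → hour 12). That puts its earliest start at hour 16; it finishes at 16 + 4 = hour 20.
Calibration waits on evaluation (finishes hour 20), so it starts at hour 20 and finishes at 20 + 1 = hour 21.

21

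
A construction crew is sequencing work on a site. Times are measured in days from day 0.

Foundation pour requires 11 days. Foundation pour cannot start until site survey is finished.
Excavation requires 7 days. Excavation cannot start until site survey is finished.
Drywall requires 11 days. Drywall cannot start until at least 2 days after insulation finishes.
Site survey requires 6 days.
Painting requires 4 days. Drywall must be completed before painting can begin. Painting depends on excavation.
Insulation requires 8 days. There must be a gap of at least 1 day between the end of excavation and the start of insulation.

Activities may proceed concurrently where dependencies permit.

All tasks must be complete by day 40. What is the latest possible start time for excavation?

7

Painting has no dependents, so it just needs to finish by day 40. Starting by 40 − 4 = day 36 achieves that.
Drywall must finish before painting (must start by day 36). With an 11-day duration, drywall must start by 36 − 11 = day 25.
Insulation feeds into drywall (must start by day 25, minus 2-day gap → day 23); so insulation must finish by day 23 and therefore start by day 15.
Excavation must finish in time for insulation (must start by day 15, minus 1-day gap → day 14); painting (must start by day 36). The tightest is day 14, so excavation must start by 14 − 7 = day 7.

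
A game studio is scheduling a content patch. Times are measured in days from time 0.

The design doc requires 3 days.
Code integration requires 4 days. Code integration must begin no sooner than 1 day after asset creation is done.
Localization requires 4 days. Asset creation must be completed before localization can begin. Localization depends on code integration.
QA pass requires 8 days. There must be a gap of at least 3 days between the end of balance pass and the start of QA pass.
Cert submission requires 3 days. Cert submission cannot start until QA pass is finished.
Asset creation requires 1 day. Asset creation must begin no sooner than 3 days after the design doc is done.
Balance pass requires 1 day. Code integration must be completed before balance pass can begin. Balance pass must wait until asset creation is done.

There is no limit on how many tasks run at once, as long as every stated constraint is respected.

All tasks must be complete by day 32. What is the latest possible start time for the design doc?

5

Cert submission has no dependents, so it just needs to finish by day 32. Starting by 32 − 3 = day 29 achieves that.
QA pass feeds into cert submission (must start by day 29); so QA pass must finish by day 29 and therefore start by day 21.
Balance pass feeds into QA pass (must start by day 21, minus 3-day gap → day 18); so balance pass must finish by day 18 and therefore start by day 17.
Localization has no dependents, so it just needs to finish by day 32. Starting by 32 − 4 = day 28 achieves that.
Code integration has several dependents: balance pass (must start by day 17); localization (must start by day 28). The earliest of those limits is day 17, so code integration must start by 17 − 4 = day 13.
Asset creation feeds code integration (must start by day 13, minus 1-day gap → day 12); balance pass (must start by day 17); localization (must start by day 28). Taking the minimum, asset creation must finish by day 12 and start by 12 − 1 = day 11.
The design doc must finish before asset creation (must start by day 11, minus 3-day gap → day 8). With a 3-day duration, the design doc must start by 8 − 3 = day 5.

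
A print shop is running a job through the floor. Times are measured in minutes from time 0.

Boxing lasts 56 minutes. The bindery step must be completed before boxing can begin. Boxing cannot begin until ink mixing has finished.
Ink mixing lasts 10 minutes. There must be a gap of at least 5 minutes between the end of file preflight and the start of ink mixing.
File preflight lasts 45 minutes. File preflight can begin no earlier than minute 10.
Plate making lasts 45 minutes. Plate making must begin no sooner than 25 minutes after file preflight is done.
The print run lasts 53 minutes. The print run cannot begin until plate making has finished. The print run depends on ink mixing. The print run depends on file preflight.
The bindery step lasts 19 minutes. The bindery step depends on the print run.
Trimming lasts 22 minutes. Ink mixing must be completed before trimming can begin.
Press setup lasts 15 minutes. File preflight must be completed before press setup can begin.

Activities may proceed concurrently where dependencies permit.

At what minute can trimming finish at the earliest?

File preflight cannot begin until its own release at minute 10. It runs from minute 10 to 10 + 45 = minute 55.
After file preflight (finishes minute 55, plus 5-minute gap → minute 60), ink mixing can start at minute 60 and finishes at minute 70.
After ink mixing (finishes minute 70), trimming can start at minute 70 and finishes at minute 92.

92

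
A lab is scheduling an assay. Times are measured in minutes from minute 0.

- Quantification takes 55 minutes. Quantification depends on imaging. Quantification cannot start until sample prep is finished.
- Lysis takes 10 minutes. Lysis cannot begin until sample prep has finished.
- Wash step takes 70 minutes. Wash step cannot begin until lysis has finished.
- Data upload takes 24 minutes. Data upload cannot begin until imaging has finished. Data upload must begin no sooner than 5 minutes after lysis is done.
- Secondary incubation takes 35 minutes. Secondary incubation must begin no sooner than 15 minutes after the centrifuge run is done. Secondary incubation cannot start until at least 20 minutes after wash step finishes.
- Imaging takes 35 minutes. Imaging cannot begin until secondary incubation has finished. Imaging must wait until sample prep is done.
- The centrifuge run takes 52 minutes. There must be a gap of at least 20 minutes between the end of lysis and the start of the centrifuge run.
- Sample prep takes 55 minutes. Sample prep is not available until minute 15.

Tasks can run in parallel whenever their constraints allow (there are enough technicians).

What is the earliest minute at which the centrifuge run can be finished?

152

Sample prep cannot begin until its own release at minute 15. It runs from minute 15 to 15 + 55 = minute 70.
Lysis waits on sample prep (finishes minute 70), so it starts at minute 70 and finishes at 70 + 10 = minute 80.
The centrifuge run cannot begin until lysis (finishes minute 80, plus 20-minute gap → minute 100). It runs from minute 100 to 100 + 52 = minute 152.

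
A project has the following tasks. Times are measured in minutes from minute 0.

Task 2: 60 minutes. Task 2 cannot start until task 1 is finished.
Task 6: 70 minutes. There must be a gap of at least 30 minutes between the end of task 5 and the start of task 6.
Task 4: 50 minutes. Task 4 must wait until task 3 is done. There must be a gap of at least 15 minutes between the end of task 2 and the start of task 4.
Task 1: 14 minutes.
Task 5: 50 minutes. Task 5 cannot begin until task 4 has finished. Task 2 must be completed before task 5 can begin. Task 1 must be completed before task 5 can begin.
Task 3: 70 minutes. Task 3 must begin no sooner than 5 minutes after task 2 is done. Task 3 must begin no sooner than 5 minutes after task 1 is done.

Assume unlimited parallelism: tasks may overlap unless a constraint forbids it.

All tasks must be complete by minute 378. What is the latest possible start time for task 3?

Task 6 must finish by minute 378; it takes 70 minutes, so it must start by 378 − 70 = minute 308.
Task 5 has to be done before task 6 (must start by minute 308, minus 30-minute gap → minute 278). That means finishing by minute 278, i.e. starting by 278 − 50 = minute 228.
Since task 5 (must start by minute 228) depends on it, task 4 must finish by minute 228. Backing off its 50-minute duration gives a latest start of minute 178.
Task 3 must finish before task 4 (must start by minute 178). With a 70-minute duration, task 3 must start by 178 − 70 = minute 108.

108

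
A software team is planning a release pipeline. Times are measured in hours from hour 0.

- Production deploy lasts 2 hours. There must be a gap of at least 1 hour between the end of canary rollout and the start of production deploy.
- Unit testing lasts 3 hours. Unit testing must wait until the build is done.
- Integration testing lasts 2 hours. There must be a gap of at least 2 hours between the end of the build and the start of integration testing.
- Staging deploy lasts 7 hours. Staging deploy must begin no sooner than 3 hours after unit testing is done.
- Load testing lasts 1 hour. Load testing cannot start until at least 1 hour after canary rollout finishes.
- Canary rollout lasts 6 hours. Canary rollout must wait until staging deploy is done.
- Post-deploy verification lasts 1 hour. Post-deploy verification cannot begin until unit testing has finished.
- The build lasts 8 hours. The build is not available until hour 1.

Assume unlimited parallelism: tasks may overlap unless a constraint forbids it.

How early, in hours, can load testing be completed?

The build cannot begin until its own release at hour 1. It runs from hour 1 to 1 + 8 = hour 9.
After the build (finishes hour 9), unit testing can start at hour 9 and finishes at hour 12.
After unit testing (finishes hour 12, plus 3-hour gap → hour 15), staging deploy can start at hour 15 and finishes at hour 22.
Canary rollout waits on staging deploy (finishes hour 22), so it starts at hour 22 and finishes at 22 + 6 = hour 28.
Load testing waits on canary rollout (finishes hour 28, plus 1-hour gap → hour 29), so it starts at hour 29 and finishes at 29 + 1 = hour 30.

30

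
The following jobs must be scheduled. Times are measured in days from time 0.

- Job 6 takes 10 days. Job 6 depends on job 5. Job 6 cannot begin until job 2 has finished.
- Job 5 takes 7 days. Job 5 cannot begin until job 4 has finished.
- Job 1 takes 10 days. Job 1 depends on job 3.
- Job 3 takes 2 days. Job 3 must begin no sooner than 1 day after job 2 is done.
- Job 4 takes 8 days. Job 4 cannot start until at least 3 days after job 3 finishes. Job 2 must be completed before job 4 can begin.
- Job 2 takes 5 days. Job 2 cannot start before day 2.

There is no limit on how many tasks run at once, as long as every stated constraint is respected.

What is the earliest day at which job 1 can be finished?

20

Job 2 cannot begin until its own release at day 2. It runs from day 2 to 2 + 5 = day 7.
Job 3 waits on job 2 (finishes day 7, plus 1-day gap → day 8), so it starts at day 8 and finishes at 8 + 2 = day 10.
Job 1 cannot begin until job 3 (finishes day 10). It runs from day 10 to 10 + 10 = day 20.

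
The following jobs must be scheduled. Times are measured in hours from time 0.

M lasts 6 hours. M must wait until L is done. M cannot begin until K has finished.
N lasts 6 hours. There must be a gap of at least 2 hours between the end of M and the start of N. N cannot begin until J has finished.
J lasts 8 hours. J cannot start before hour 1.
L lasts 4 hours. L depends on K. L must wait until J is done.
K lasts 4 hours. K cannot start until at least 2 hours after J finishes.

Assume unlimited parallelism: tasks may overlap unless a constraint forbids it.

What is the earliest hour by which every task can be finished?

33

After its own release at hour 1, J can start at hour 1 and finishes at hour 9.
K waits on J (finishes hour 9, plus 2-hour gap → hour 11), so it starts at hour 11 and finishes at 11 + 4 = hour 15.
L has to wait for K (finishes hour 15); J (finishes hour 9). The latest of these is hour 15, so L runs hour 15 to 15 + 4 = hour 19.
M cannot start until L (finishes hour 19); K (finishes hour 15). The controlling bound is hour 19, so M finishes at 19 + 6 = hour 25.
For N: M (finishes hour 25, plus 2-hour gap → hour 27); J (finishes hour 9). Taking the maximum gives a start of hour 27, and it finishes at 27 + 6 = hour 33.
All tasks are finished once the last one completes. Finish times: J at 9, K at 15, L at 19, M at 25, N at 33. The latest is hour 33.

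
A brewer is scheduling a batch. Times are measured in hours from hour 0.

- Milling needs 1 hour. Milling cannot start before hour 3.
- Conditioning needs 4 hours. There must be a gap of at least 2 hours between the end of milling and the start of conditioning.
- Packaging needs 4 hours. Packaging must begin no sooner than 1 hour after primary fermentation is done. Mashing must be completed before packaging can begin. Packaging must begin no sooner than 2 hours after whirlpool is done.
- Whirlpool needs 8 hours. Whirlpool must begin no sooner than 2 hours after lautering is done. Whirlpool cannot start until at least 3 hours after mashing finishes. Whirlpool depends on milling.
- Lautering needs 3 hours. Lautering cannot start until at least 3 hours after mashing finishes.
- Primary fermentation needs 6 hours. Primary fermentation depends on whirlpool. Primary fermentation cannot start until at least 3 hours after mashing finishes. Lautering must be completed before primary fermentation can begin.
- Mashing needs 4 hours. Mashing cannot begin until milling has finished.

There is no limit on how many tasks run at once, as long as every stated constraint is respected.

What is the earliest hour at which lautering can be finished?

14

After its own release at hour 3, milling can start at hour 3 and finishes at hour 4.
Mashing waits on milling (finishes hour 4), so it starts at hour 4 and finishes at 4 + 4 = hour 8.
Lautering waits on mashing (finishes hour 8, plus 3-hour gap → hour 11), so it starts at hour 11 and finishes at 11 + 3 = hour 14.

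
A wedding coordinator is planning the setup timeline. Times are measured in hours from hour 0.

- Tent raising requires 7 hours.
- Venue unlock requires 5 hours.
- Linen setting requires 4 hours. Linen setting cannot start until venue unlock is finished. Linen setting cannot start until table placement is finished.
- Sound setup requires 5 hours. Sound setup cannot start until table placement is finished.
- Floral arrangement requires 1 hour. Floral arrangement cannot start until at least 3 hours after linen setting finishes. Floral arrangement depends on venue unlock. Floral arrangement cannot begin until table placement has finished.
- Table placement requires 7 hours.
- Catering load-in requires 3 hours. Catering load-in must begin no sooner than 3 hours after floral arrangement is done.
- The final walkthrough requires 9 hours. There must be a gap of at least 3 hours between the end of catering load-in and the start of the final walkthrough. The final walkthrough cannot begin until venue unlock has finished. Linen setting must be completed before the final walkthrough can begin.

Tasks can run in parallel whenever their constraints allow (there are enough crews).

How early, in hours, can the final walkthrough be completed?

Table placement has no prerequisites, so it starts at hour 0 and finishes at hour 7.
Venue unlock has no prerequisites, so it starts at hour 0 and finishes at hour 5.
Linen setting needs all of venue unlock (finishes hour 5); table placement (finishes hour 7). That puts its earliest start at hour 7; it finishes at 7 + 4 = hour 11.
For floral arrangement: linen setting (finishes hour 11, plus 3-hour gap → hour 14); venue unlock (finishes hour 5); table placement (finishes hour 7). Taking the maximum gives a start of hour 14, and it finishes at 14 + 1 = hour 15.
Catering load-in waits on floral arrangement (finishes hour 15, plus 3-hour gap → hour 18), so it starts at hour 18 and finishes at 18 + 3 = hour 21.
The final walkthrough has to wait for catering load-in (finishes hour 21, plus 3-hour gap → hour 24); venue unlock (finishes hour 5); linen setting (finishes hour 11). The latest of these is hour 24, so the final walkthrough runs hour 24 to 24 + 9 = hour 33.

33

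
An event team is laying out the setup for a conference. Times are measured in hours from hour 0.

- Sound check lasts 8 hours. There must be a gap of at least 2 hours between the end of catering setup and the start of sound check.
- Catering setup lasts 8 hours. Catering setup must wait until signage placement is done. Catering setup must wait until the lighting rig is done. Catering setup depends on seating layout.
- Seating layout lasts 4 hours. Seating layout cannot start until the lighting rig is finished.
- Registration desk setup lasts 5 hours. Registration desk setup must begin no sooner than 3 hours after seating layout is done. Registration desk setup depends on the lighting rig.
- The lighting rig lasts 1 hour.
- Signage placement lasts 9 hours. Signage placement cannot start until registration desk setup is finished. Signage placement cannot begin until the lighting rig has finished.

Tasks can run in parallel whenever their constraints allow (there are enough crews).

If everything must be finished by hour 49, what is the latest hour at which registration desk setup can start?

17

Sound check must finish by hour 49; it takes 8 hours, so it must start by 49 − 8 = hour 41.
Since sound check (must start by hour 41, minus 2-hour gap → hour 39) depends on it, catering setup must finish by hour 39. Backing off its 8-hour duration gives a latest start of hour 31.
Signage placement has to be done before catering setup (must start by hour 31). That means finishing by hour 31, i.e. starting by 31 − 9 = hour 22.
Registration desk setup must finish before signage placement (must start by hour 22). With a 5-hour duration, registration desk setup must start by 22 − 5 = hour 17.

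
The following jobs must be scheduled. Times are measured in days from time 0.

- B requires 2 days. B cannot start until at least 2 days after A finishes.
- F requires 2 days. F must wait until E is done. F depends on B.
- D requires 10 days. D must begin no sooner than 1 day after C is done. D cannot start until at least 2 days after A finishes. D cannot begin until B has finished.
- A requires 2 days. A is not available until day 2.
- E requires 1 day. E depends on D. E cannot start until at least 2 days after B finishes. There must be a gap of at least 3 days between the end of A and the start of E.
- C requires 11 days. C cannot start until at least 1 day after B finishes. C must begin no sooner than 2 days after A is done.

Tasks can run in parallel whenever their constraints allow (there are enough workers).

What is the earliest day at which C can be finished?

20

A waits on its own release at day 2, so it starts at day 2 and finishes at 2 + 2 = day 4.
After A (finishes day 4, plus 2-day gap → day 6), B can start at day 6 and finishes at day 8.
C has to wait for B (finishes day 8, plus 1-day gap → day 9); A (finishes day 4, plus 2-day gap → day 6). The latest of these is day 9, so C runs day 9 to 9 + 11 = day 20.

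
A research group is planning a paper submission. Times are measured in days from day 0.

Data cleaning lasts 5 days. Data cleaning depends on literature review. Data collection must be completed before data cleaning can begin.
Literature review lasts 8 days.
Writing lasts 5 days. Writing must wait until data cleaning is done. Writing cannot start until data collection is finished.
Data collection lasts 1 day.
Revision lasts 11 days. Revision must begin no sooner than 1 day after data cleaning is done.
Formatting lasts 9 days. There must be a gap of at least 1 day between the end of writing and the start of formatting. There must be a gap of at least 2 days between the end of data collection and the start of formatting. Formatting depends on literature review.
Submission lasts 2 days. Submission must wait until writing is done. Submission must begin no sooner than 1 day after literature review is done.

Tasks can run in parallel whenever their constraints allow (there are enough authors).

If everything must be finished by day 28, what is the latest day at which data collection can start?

7

Nothing follows formatting; the deadline of day 28 is its only limit. It must start by 28 − 9 = day 19.
To finish by day 28, submission (duration 2) must start no later than day 26.
Writing must finish in time for formatting (must start by day 19, minus 1-day gap → day 18); submission (must start by day 26). The tightest is day 18, so writing must start by 18 − 5 = day 13.
To finish by day 28, revision (duration 11) must start no later than day 17.
For data cleaning: writing (must start by day 13); revision (must start by day 17, minus 1-day gap → day 16). The most restrictive is day 13; with a 5-day duration, data cleaning must start by day 8.
Data collection feeds data cleaning (must start by day 8); writing (must start by day 13); formatting (must start by day 19, minus 2-day gap → day 17). Taking the minimum, data collection must finish by day 8 and start by 8 − 1 = day 7.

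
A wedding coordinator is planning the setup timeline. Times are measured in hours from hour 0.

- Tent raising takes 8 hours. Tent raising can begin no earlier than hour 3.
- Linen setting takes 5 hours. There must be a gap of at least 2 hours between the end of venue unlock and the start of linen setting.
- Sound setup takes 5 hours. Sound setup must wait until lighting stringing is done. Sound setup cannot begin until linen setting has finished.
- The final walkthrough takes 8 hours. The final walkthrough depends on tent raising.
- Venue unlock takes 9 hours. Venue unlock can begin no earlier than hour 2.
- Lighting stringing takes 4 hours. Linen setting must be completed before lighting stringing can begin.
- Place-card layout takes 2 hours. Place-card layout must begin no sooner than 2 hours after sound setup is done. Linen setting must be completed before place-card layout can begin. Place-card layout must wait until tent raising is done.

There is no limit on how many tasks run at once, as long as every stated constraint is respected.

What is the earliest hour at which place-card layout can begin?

29

Tent raising cannot begin until its own release at hour 3. It runs from hour 3 to 3 + 8 = hour 11.
After its own release at hour 2, venue unlock can start at hour 2 and finishes at hour 11.
Linen setting cannot begin until venue unlock (finishes hour 11, plus 2-hour gap → hour 13). It runs from hour 13 to 13 + 5 = hour 18.
After linen setting (finishes hour 18), lighting stringing can start at hour 18 and finishes at hour 22.
Sound setup needs all of lighting stringing (finishes hour 22); linen setting (finishes hour 18). That puts its earliest start at hour 22; it finishes at 22 + 5 = hour 27.
Place-card layout waits on sound setup (finishes hour 27, plus 2-hour gap → hour 29); linen setting (finishes hour 18); tent raising (finishes hour 11). The latest of these is hour 29, which is the earliest place-card layout can start.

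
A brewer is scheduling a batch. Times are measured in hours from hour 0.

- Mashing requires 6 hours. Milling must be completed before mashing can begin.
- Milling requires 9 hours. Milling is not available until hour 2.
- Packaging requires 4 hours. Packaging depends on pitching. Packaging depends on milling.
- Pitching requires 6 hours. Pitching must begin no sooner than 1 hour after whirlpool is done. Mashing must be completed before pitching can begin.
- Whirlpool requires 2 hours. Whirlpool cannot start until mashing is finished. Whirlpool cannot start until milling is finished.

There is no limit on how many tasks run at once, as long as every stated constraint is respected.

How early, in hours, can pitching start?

20

After its own release at hour 2, milling can start at hour 2 and finishes at hour 11.
Mashing cannot begin until milling (finishes hour 11). It runs from hour 11 to 11 + 6 = hour 17.
Whirlpool has to wait for mashing (finishes hour 17); milling (finishes hour 11). The latest of these is hour 17, so whirlpool runs hour 17 to 17 + 2 = hour 19.
Pitching waits on whirlpool (finishes hour 19, plus 1-hour gap → hour 20); mashing (finishes hour 17). The latest of these is hour 20, which is the earliest pitching can start.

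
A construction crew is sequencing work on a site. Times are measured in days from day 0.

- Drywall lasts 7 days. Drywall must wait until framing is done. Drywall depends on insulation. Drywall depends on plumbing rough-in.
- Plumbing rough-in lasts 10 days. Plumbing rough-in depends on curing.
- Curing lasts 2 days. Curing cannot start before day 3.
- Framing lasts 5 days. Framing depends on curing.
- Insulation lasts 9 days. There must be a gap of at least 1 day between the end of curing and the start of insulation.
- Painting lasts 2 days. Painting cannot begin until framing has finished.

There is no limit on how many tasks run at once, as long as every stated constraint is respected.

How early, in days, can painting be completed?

12

After its own release at day 3, curing can start at day 3 and finishes at day 5.
After curing (finishes day 5), framing can start at day 5 and finishes at day 10.
Painting waits on framing (finishes day 10), so it starts at day 10 and finishes at 10 + 2 = day 12.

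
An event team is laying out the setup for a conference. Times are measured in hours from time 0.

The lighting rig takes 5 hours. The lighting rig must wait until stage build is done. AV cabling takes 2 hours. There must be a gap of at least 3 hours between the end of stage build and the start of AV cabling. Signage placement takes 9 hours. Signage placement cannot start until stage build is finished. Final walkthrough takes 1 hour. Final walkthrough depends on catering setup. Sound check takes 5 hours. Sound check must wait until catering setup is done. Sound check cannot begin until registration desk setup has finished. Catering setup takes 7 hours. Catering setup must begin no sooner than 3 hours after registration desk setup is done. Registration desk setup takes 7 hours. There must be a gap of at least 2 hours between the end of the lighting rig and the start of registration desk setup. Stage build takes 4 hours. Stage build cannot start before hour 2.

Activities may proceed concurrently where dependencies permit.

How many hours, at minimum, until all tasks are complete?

35

Stage build waits on its own release at hour 2, so it starts at hour 2 and finishes at 2 + 4 = hour 6.
Signage placement waits on stage build (finishes hour 6), so it starts at hour 6 and finishes at 6 + 9 = hour 15.
After stage build (finishes hour 6, plus 3-hour gap → hour 9), AV cabling can start at hour 9 and finishes at hour 11.
The lighting rig cannot begin until stage build (finishes hour 6). It runs from hour 6 to 6 + 5 = hour 11.
Registration desk setup waits on the lighting rig (finishes hour 11, plus 2-hour gap → hour 13), so it starts at hour 13 and finishes at 13 + 7 = hour 20.
After registration desk setup (finishes hour 20, plus 3-hour gap → hour 23), catering setup can start at hour 23 and finishes at hour 30.
After catering setup (finishes hour 30), final walkthrough can start at hour 30 and finishes at hour 31.
Sound check cannot start until catering setup (finishes hour 30); registration desk setup (finishes hour 20). The controlling bound is hour 30, so sound check finishes at 30 + 5 = hour 35.
All tasks are finished once the last one completes. Finish times: Stage build at 6, The lighting rig at 11, AV cabling at 11, Registration desk setup at 20, Signage placement at 15, Catering setup at 30, Sound check at 35, Final walkthrough at 31. The latest is hour 35.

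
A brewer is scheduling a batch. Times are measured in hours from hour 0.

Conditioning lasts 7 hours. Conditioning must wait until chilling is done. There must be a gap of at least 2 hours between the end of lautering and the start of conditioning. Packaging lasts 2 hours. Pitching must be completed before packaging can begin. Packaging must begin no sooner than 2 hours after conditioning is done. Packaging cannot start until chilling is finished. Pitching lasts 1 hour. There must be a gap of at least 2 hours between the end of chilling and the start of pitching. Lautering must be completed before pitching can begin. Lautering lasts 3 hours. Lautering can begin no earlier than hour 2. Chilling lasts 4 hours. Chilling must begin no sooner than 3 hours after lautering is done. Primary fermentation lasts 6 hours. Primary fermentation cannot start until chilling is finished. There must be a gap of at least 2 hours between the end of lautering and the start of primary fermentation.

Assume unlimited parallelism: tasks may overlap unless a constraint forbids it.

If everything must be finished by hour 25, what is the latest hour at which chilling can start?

10

Packaging must finish by hour 25; it takes 2 hours, so it must start by 25 − 2 = hour 23.
Pitching feeds into packaging (must start by hour 23); so pitching must finish by hour 23 and therefore start by hour 22.
Nothing follows primary fermentation; the deadline of hour 25 is its only limit. It must start by 25 − 6 = hour 19.
Conditioning must finish before packaging (must start by hour 23, minus 2-hour gap → hour 21). With a 7-hour duration, conditioning must start by 21 − 7 = hour 14.
Chilling feeds pitching (must start by hour 22, minus 2-hour gap → hour 20); primary fermentation (must start by hour 19); conditioning (must start by hour 14); packaging (must start by hour 23). Taking the minimum, chilling must finish by hour 14 and start by 14 − 4 = hour 10.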